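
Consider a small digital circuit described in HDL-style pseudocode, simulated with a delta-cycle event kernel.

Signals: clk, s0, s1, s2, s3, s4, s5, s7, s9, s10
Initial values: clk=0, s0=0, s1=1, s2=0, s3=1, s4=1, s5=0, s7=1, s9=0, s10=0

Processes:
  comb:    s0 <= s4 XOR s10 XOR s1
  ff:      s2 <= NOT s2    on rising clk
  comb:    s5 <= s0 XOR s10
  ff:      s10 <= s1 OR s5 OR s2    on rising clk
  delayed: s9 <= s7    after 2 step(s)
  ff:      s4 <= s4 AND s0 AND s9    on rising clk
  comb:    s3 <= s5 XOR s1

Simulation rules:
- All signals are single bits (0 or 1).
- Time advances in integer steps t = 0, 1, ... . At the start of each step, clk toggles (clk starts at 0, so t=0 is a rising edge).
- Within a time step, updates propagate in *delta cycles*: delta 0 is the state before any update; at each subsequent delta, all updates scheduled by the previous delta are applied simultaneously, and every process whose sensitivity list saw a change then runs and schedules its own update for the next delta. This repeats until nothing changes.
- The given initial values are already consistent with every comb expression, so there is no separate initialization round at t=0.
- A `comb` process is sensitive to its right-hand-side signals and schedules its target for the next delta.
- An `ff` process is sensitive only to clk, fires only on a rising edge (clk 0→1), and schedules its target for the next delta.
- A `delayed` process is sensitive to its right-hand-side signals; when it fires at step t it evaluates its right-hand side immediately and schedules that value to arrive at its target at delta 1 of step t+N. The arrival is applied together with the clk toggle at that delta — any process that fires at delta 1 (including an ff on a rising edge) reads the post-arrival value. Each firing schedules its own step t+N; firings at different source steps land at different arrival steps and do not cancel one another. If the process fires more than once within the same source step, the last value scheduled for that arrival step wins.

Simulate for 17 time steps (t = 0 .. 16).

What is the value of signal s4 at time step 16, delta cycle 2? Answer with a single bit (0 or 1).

t=0 Δ0: s3=1 s1=1 s9=0 s2=0 s7=1 clk=0 s5=0 s10=0 s0=0 s4=1
  Δ1: clk:0→1
  Δ2: s2:0→1, s10:0→1, s4:1→0
  Δ3: s5:0→1
  Δ4: s3:1→0
  (4Δ to stable)
t=1 Δ0: s3=0 s1=1 s9=0 s2=1 s7=1 clk=1 s5=1 s10=1 s0=0 s4=0
  Δ1: clk:1→0
  (1Δ to stable)
t=2 Δ0: s3=0 s1=1 s9=0 s2=1 s7=1 clk=0 s5=1 s10=1 s0=0 s4=0
  Δ1: clk:0→1
  Δ2: s2:1→0
  (2Δ to stable)
t=3 Δ0: s3=0 s1=1 s9=0 s2=0 s7=1 clk=1 s5=1 s10=1 s0=0 s4=0
  Δ1: clk:1→0
  (1Δ to stable)
t=4 Δ0: s3=0 s1=1 s9=0 s2=0 s7=1 clk=0 s5=1 s10=1 s0=0 s4=0
  Δ1: clk:0→1
  Δ2: s2:0→1
  (2Δ to stable)
t=5 Δ0: s3=0 s1=1 s9=0 s2=1 s7=1 clk=1 s5=1 s10=1 s0=0 s4=0
  Δ1: clk:1→0
  (1Δ to stable)
t=6 Δ0: s3=0 s1=1 s9=0 s2=1 s7=1 clk=0 s5=1 s10=1 s0=0 s4=0
  Δ1: clk:0→1
  Δ2: s2:1→0
  (2Δ to stable)
t=7 Δ0: s3=0 s1=1 s9=0 s2=0 s7=1 clk=1 s5=1 s10=1 s0=0 s4=0
  Δ1: clk:1→0
  (1Δ to stable)
t=8 Δ0: s3=0 s1=1 s9=0 s2=0 s7=1 clk=0 s5=1 s10=1 s0=0 s4=0
  Δ1: clk:0→1
  Δ2: s2:0→1
  (2Δ to stable)
t=9 Δ0: s3=0 s1=1 s9=0 s2=1 s7=1 clk=1 s5=1 s10=1 s0=0 s4=0
  Δ1: clk:1→0
  (1Δ to stable)
t=10 Δ0: s3=0 s1=1 s9=0 s2=1 s7=1 clk=0 s5=1 s10=1 s0=0 s4=0
  Δ1: clk:0→1
  Δ2: s2:1→0
  (2Δ to stable)
t=11 Δ0: s3=0 s1=1 s9=0 s2=0 s7=1 clk=1 s5=1 s10=1 s0=0 s4=0
  Δ1: clk:1→0
  (1Δ to stable)
t=12 Δ0: s3=0 s1=1 s9=0 s2=0 s7=1 clk=0 s5=1 s10=1 s0=0 s4=0
  Δ1: clk:0→1
  Δ2: s2:0→1
  (2Δ to stable)
t=13 Δ0: s3=0 s1=1 s9=0 s2=1 s7=1 clk=1 s5=1 s10=1 s0=0 s4=0
  Δ1: clk:1→0
  (1Δ to stable)
t=14 Δ0: s3=0 s1=1 s9=0 s2=1 s7=1 clk=0 s5=1 s10=1 s0=0 s4=0
  Δ1: clk:0→1
  Δ2: s2:1→0
  (2Δ to stable)
t=15 Δ0: s3=0 s1=1 s9=0 s2=0 s7=1 clk=1 s5=1 s10=1 s0=0 s4=0
  Δ1: clk:1→0
  (1Δ to stable)
t=16 Δ0: s3=0 s1=1 s9=0 s2=0 s7=1 clk=0 s5=1 s10=1 s0=0 s4=0
  Δ1: clk:0→1
  Δ2: s2:0→1
  (2Δ to stable)

0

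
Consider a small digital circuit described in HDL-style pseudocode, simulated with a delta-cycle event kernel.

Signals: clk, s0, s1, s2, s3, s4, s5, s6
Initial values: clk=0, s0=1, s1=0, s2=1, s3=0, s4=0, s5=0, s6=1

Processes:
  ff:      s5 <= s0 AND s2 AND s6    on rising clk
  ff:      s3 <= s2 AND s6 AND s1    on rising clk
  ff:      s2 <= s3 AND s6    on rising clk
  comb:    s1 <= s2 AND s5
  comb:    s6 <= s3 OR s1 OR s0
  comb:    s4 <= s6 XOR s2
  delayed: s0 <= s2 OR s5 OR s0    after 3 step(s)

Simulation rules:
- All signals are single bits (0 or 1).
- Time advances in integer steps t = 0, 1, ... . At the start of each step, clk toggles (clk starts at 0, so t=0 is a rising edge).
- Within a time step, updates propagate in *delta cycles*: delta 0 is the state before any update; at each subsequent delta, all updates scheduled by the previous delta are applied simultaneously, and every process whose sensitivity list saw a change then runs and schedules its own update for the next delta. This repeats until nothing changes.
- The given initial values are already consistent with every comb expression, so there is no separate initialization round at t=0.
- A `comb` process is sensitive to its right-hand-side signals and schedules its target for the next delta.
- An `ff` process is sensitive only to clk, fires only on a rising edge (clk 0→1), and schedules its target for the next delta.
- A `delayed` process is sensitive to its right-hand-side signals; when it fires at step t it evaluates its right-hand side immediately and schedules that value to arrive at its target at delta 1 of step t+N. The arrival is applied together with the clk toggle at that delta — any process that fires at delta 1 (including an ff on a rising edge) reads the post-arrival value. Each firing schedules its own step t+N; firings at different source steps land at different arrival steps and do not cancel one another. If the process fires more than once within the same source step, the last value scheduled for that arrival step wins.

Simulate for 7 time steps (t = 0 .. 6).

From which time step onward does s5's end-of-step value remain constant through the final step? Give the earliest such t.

2

t0.Δ0 s1=0 s5=0 clk=0 s2=1 s3=0 s4=0 s6=1 s0=1
t0.Δ1 s1=0 s5=0 clk=1 s2=1 s3=0 s4=0 s6=1 s0=1
t0.Δ2 s1=0 s5=1 clk=1 s2=0 s3=0 s4=0 s6=1 s0=1
t0.Δ3 s1=0 s5=1 clk=1 s2=0 s3=0 s4=1 s6=1 s0=1
t1.Δ0 s1=0 s5=1 clk=1 s2=0 s3=0 s4=1 s6=1 s0=1
t1.Δ1 s1=0 s5=1 clk=0 s2=0 s3=0 s4=1 s6=1 s0=1
t2.Δ0 s1=0 s5=1 clk=0 s2=0 s3=0 s4=1 s6=1 s0=1
t2.Δ1 s1=0 s5=1 clk=1 s2=0 s3=0 s4=1 s6=1 s0=1
t2.Δ2 s1=0 s5=0 clk=1 s2=0 s3=0 s4=1 s6=1 s0=1
t3.Δ0 s1=0 s5=0 clk=1 s2=0 s3=0 s4=1 s6=1 s0=1
t3.Δ1 s1=0 s5=0 clk=0 s2=0 s3=0 s4=1 s6=1 s0=1
t4.Δ0 s1=0 s5=0 clk=0 s2=0 s3=0 s4=1 s6=1 s0=1
t4.Δ1 s1=0 s5=0 clk=1 s2=0 s3=0 s4=1 s6=1 s0=1
t5.Δ0 s1=0 s5=0 clk=1 s2=0 s3=0 s4=1 s6=1 s0=1
t5.Δ1 s1=0 s5=0 clk=0 s2=0 s3=0 s4=1 s6=1 s0=1
t6.Δ0 s1=0 s5=0 clk=0 s2=0 s3=0 s4=1 s6=1 s0=1
t6.Δ1 s1=0 s5=0 clk=1 s2=0 s3=0 s4=1 s6=1 s0=1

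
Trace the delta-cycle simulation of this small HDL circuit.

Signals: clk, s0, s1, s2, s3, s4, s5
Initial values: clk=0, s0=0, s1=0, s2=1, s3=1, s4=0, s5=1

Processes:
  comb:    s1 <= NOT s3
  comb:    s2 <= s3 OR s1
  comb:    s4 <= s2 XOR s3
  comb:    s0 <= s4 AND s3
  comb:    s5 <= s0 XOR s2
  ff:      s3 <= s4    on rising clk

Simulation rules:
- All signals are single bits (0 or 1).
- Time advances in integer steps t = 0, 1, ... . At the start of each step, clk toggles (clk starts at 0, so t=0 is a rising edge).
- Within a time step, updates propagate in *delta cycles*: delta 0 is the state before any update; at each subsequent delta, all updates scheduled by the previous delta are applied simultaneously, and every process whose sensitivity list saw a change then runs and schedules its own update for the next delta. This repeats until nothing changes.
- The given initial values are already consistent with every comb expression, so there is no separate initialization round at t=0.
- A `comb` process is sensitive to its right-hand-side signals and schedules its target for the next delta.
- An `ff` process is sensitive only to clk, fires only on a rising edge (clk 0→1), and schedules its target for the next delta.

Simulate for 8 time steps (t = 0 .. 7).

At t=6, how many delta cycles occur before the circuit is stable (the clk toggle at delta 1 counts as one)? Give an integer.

[bits: s4,s3,s0,s2,s1,s5,clk]
t=0: Δ0=0101010 Δ1=0101011 Δ2=0001011 Δ3=1000111 Δ4=0001101 Δ5=1001111 | 5Δ
t=1: Δ0=1001111 Δ1=1001110 | 1Δ
t=2: Δ0=1001110 Δ1=1001111 Δ2=1101111 Δ3=0111011 Δ4=0101001 Δ5=0101011 | 5Δ
t=3: Δ0=0101011 Δ1=0101010 | 1Δ
t=4: Δ0=0101010 Δ1=0101011 Δ2=0001011 Δ3=1000111 Δ4=0001101 Δ5=1001111 | 5Δ
t=5: Δ0=1001111 Δ1=1001110 | 1Δ
t=6: Δ0=1001110 Δ1=1001111 Δ2=1101111 Δ3=0111011 Δ4=0101001 Δ5=0101011 | 5Δ
t=7: Δ0=0101011 Δ1=0101010 | 1Δ

5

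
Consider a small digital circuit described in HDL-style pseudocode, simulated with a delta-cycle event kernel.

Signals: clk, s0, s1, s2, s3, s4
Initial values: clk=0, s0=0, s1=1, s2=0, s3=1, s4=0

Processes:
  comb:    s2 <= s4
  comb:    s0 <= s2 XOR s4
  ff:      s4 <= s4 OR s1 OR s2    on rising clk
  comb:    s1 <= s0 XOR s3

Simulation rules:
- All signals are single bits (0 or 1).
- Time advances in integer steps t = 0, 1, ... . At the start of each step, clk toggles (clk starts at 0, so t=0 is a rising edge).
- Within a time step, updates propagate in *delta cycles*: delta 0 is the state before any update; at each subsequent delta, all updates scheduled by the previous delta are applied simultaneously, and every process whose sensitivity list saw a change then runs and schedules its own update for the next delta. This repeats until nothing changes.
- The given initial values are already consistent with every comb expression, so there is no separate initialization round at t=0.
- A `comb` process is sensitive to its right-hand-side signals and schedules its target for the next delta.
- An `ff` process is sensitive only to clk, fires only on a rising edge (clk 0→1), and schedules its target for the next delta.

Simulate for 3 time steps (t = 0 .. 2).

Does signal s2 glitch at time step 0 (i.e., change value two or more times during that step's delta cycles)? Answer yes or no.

t=0 Δ0: clk=0 s3=1 s4=0 s0=0 s1=1 s2=0
  Δ1: clk:0→1
  Δ2: s4:0→1
  Δ3: s0:0→1, s2:0→1
  Δ4: s0:1→0, s1:1→0
  Δ5: s1:0→1
  (5Δ to stable)
t=1 Δ0: clk=1 s3=1 s4=1 s0=0 s1=1 s2=1
  Δ1: clk:1→0
  (1Δ to stable)
t=2 Δ0: clk=0 s3=1 s4=1 s0=0 s1=1 s2=1
  Δ1: clk:0→1
  (1Δ to stable)

no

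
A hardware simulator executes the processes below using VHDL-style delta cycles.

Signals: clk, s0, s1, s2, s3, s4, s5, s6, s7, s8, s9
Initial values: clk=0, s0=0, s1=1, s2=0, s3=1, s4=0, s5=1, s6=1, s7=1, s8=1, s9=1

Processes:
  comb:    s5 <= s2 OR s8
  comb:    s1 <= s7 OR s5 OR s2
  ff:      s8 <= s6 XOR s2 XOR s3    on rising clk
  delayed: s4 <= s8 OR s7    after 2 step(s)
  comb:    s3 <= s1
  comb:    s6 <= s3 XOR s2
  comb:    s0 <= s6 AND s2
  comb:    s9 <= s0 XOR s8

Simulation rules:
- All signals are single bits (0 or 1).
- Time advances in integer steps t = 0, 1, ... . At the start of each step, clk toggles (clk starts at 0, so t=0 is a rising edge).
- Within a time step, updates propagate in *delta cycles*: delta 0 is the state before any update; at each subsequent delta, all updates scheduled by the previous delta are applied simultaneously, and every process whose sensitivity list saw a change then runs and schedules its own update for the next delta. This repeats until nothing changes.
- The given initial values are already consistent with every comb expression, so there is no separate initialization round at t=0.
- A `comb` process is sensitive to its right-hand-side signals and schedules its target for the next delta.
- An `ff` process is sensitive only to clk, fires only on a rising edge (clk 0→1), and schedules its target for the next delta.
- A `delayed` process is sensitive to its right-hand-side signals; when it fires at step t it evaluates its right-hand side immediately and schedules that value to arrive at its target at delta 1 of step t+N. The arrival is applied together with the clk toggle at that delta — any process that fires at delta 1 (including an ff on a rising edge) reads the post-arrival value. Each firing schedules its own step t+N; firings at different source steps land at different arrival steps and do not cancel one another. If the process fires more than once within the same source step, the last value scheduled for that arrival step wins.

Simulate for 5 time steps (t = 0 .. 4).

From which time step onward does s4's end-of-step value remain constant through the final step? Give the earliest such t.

2

[bits: s1,s7,s8,s5,s6,s4,s2,s3,clk,s0,s9]
t=0: Δ0=11111001001 Δ1=11111001101 Δ2=11011001101 Δ3=11001001100 | 3Δ
t=1: Δ0=11001001100 Δ1=11001001000 | 1Δ
t=2: Δ0=11001001000 Δ1=11001101100 | 1Δ
t=3: Δ0=11001101100 Δ1=11001101000 | 1Δ
t=4: Δ0=11001101000 Δ1=11001101100 | 1Δ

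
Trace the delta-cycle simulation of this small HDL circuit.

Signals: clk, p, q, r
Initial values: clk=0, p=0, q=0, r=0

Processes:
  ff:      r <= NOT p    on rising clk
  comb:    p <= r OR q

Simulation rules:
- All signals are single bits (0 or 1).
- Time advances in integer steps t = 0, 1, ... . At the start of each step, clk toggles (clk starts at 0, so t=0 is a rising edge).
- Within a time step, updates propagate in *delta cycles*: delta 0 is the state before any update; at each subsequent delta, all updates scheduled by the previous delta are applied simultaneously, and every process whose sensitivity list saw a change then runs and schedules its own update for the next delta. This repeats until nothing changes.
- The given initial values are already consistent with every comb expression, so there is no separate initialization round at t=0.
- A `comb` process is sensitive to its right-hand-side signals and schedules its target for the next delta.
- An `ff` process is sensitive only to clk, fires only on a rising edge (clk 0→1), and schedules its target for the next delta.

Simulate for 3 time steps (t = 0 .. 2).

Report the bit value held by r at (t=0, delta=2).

1

[bits: p,q,clk,r]
t=0: Δ0=0000 Δ1=0010 Δ2=0011 Δ3=1011 | 3Δ
t=1: Δ0=1011 Δ1=1001 | 1Δ
t=2: Δ0=1001 Δ1=1011 Δ2=1010 Δ3=0010 | 3Δ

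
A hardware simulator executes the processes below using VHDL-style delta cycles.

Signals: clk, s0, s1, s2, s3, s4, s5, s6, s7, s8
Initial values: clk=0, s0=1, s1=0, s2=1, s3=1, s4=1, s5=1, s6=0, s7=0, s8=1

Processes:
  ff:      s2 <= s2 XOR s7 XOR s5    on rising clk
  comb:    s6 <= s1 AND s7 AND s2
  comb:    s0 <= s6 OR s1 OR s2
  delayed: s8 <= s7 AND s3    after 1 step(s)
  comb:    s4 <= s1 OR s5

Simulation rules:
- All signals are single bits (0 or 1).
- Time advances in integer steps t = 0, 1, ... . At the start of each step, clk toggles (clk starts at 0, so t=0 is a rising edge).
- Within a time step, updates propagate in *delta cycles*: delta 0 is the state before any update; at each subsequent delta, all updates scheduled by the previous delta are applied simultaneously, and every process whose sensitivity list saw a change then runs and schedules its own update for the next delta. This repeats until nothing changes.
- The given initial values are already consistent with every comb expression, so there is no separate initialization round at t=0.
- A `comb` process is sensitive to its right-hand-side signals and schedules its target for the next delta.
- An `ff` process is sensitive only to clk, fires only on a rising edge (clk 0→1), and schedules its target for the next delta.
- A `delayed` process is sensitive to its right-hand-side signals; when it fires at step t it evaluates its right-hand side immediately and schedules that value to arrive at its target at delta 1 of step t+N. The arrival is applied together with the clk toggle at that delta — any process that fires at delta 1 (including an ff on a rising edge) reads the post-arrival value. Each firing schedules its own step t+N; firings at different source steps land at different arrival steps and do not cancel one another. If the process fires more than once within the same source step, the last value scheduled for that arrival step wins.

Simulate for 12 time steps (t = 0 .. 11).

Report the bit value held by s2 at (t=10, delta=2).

1

[bits: s3,s6,s8,s7,s4,clk,s1,s2,s0,s5]
t=0: Δ0=1010100111 Δ1=1010110111 Δ2=1010110011 Δ3=1010110001 | 3Δ
t=1: Δ0=1010110001 Δ1=1010100001 | 1Δ
t=2: Δ0=1010100001 Δ1=1010110001 Δ2=1010110101 Δ3=1010110111 | 3Δ
t=3: Δ0=1010110111 Δ1=1010100111 | 1Δ
t=4: Δ0=1010100111 Δ1=1010110111 Δ2=1010110011 Δ3=1010110001 | 3Δ
t=5: Δ0=1010110001 Δ1=1010100001 | 1Δ
t=6: Δ0=1010100001 Δ1=1010110001 Δ2=1010110101 Δ3=1010110111 | 3Δ
t=7: Δ0=1010110111 Δ1=1010100111 | 1Δ
t=8: Δ0=1010100111 Δ1=1010110111 Δ2=1010110011 Δ3=1010110001 | 3Δ
t=9: Δ0=1010110001 Δ1=1010100001 | 1Δ
t=10: Δ0=1010100001 Δ1=1010110001 Δ2=1010110101 Δ3=1010110111 | 3Δ
t=11: Δ0=1010110111 Δ1=1010100111 | 1Δ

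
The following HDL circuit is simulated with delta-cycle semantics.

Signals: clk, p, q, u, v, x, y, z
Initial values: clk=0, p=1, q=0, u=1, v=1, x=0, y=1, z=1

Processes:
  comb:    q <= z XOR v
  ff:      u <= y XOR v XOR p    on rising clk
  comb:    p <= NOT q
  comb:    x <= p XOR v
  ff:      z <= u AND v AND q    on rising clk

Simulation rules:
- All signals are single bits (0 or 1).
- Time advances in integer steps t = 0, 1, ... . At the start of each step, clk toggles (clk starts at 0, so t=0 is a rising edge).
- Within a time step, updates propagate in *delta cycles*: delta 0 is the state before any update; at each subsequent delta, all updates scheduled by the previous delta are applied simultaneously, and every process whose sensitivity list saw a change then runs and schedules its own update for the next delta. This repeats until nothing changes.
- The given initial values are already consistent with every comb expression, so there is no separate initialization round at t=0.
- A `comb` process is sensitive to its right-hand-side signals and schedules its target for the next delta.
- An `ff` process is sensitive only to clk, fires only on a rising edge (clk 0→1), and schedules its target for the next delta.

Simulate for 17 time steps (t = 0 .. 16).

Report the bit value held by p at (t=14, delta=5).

[bits: z,q,x,y,u,clk,v,p]
t=0: Δ0=10011011 Δ1=10011111 Δ2=00011111 Δ3=01011111 Δ4=01011110 Δ5=01111110 | 5Δ
t=1: Δ0=01111110 Δ1=01111010 | 1Δ
t=2: Δ0=01111010 Δ1=01111110 Δ2=11110110 Δ3=10110110 Δ4=10110111 Δ5=10010111 | 5Δ
t=3: Δ0=10010111 Δ1=10010011 | 1Δ
t=4: Δ0=10010011 Δ1=10010111 Δ2=00011111 Δ3=01011111 Δ4=01011110 Δ5=01111110 | 5Δ
t=5: Δ0=01111110 Δ1=01111010 | 1Δ
t=6: Δ0=01111010 Δ1=01111110 Δ2=11110110 Δ3=10110110 Δ4=10110111 Δ5=10010111 | 5Δ
t=7: Δ0=10010111 Δ1=10010011 | 1Δ
t=8: Δ0=10010011 Δ1=10010111 Δ2=00011111 Δ3=01011111 Δ4=01011110 Δ5=01111110 | 5Δ
t=9: Δ0=01111110 Δ1=01111010 | 1Δ
t=10: Δ0=01111010 Δ1=01111110 Δ2=11110110 Δ3=10110110 Δ4=10110111 Δ5=10010111 | 5Δ
t=11: Δ0=10010111 Δ1=10010011 | 1Δ
t=12: Δ0=10010011 Δ1=10010111 Δ2=00011111 Δ3=01011111 Δ4=01011110 Δ5=01111110 | 5Δ
t=13: Δ0=01111110 Δ1=01111010 | 1Δ
t=14: Δ0=01111010 Δ1=01111110 Δ2=11110110 Δ3=10110110 Δ4=10110111 Δ5=10010111 | 5Δ
t=15: Δ0=10010111 Δ1=10010011 | 1Δ
t=16: Δ0=10010011 Δ1=10010111 Δ2=00011111 Δ3=01011111 Δ4=01011110 Δ5=01111110 | 5Δ

1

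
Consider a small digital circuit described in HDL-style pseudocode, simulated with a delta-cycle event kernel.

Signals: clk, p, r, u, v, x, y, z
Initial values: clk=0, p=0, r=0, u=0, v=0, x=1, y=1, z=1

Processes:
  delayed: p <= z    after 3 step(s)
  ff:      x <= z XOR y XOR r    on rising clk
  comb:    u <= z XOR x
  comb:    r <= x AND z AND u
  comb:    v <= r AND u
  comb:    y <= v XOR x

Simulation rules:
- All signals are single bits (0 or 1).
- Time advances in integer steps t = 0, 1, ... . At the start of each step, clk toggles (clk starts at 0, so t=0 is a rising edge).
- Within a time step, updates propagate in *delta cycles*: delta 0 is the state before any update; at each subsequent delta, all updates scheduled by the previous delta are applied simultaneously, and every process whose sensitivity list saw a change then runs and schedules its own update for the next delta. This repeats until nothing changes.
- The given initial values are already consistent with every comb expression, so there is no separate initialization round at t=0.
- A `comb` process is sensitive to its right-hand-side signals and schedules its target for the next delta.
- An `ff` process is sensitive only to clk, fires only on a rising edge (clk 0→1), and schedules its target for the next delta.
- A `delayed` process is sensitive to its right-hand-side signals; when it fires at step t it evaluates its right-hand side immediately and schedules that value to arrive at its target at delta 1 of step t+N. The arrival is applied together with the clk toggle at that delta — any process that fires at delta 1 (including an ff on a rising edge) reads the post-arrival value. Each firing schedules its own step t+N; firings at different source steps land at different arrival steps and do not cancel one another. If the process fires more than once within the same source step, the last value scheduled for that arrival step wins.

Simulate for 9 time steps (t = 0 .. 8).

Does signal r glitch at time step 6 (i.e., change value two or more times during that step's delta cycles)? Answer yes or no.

yes

t=0 Δ0: v=0 z=1 p=0 u=0 clk=0 r=0 x=1 y=1
  Δ1: clk:0→1
  Δ2: x:1→0
  Δ3: u:0→1, y:1→0
  (3Δ to stable)
t=1 Δ0: v=0 z=1 p=0 u=1 clk=1 r=0 x=0 y=0
  Δ1: clk:1→0
  (1Δ to stable)
t=2 Δ0: v=0 z=1 p=0 u=1 clk=0 r=0 x=0 y=0
  Δ1: clk:0→1
  Δ2: x:0→1
  Δ3: u:1→0, r:0→1, y:0→1
  Δ4: r:1→0
  (4Δ to stable)
t=3 Δ0: v=0 z=1 p=0 u=0 clk=1 r=0 x=1 y=1
  Δ1: clk:1→0
  (1Δ to stable)
t=4 Δ0: v=0 z=1 p=0 u=0 clk=0 r=0 x=1 y=1
  Δ1: clk:0→1
  Δ2: x:1→0
  Δ3: u:0→1, y:1→0
  (3Δ to stable)
t=5 Δ0: v=0 z=1 p=0 u=1 clk=1 r=0 x=0 y=0
  Δ1: clk:1→0
  (1Δ to stable)
t=6 Δ0: v=0 z=1 p=0 u=1 clk=0 r=0 x=0 y=0
  Δ1: clk:0→1
  Δ2: x:0→1
  Δ3: u:1→0, r:0→1, y:0→1
  Δ4: r:1→0
  (4Δ to stable)
t=7 Δ0: v=0 z=1 p=0 u=0 clk=1 r=0 x=1 y=1
  Δ1: clk:1→0
  (1Δ to stable)
t=8 Δ0: v=0 z=1 p=0 u=0 clk=0 r=0 x=1 y=1
  Δ1: clk:0→1
  Δ2: x:1→0
  Δ3: u:0→1, y:1→0
  (3Δ to stable)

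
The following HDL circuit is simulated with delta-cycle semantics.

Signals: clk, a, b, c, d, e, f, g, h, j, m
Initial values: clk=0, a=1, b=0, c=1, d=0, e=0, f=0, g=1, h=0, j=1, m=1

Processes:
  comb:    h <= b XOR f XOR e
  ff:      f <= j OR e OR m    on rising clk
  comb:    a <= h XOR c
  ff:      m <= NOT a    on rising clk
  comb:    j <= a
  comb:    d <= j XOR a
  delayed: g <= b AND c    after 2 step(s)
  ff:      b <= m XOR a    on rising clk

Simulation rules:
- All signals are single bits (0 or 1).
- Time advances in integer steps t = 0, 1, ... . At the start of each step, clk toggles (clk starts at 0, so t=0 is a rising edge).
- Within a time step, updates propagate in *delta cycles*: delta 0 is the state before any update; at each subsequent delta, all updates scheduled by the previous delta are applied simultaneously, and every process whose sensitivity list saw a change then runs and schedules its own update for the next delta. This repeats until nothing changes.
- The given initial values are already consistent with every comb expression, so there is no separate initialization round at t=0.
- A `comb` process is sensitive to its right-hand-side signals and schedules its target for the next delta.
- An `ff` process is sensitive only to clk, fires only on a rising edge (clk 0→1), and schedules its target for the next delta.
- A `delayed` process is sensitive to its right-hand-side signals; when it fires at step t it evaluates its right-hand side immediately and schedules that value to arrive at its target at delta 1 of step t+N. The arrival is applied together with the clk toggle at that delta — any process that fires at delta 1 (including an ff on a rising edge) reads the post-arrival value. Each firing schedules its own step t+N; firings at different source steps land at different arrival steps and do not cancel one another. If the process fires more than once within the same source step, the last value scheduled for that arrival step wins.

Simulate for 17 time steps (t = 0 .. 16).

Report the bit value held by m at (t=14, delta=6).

1

[bits: a,c,f,g,e,m,h,j,b,clk,d]
t=0: Δ0=11010101000 Δ1=11010101010 Δ2=11110001010 Δ3=11110011010 Δ4=01110011010 Δ5=01110010011 Δ6=01110010010 | 6Δ
t=1: Δ0=01110010010 Δ1=01110010000 | 1Δ
t=2: Δ0=01110010000 Δ1=01110010010 Δ2=01010110010 Δ3=01010100010 Δ4=11010100010 Δ5=11010101011 Δ6=11010101010 | 6Δ
t=3: Δ0=11010101010 Δ1=11010101000 | 1Δ
t=4: Δ0=11010101000 Δ1=11010101010 Δ2=11110001010 Δ3=11110011010 Δ4=01110011010 Δ5=01110010011 Δ6=01110010010 | 6Δ
t=5: Δ0=01110010010 Δ1=01110010000 | 1Δ
t=6: Δ0=01110010000 Δ1=01110010010 Δ2=01010110010 Δ3=01010100010 Δ4=11010100010 Δ5=11010101011 Δ6=11010101010 | 6Δ
t=7: Δ0=11010101010 Δ1=11010101000 | 1Δ
t=8: Δ0=11010101000 Δ1=11010101010 Δ2=11110001010 Δ3=11110011010 Δ4=01110011010 Δ5=01110010011 Δ6=01110010010 | 6Δ
t=9: Δ0=01110010010 Δ1=01110010000 | 1Δ
t=10: Δ0=01110010000 Δ1=01110010010 Δ2=01010110010 Δ3=01010100010 Δ4=11010100010 Δ5=11010101011 Δ6=11010101010 | 6Δ
t=11: Δ0=11010101010 Δ1=11010101000 | 1Δ
t=12: Δ0=11010101000 Δ1=11010101010 Δ2=11110001010 Δ3=11110011010 Δ4=01110011010 Δ5=01110010011 Δ6=01110010010 | 6Δ
t=13: Δ0=01110010010 Δ1=01110010000 | 1Δ
t=14: Δ0=01110010000 Δ1=01110010010 Δ2=01010110010 Δ3=01010100010 Δ4=11010100010 Δ5=11010101011 Δ6=11010101010 | 6Δ
t=15: Δ0=11010101010 Δ1=11010101000 | 1Δ
t=16: Δ0=11010101000 Δ1=11010101010 Δ2=11110001010 Δ3=11110011010 Δ4=01110011010 Δ5=01110010011 Δ6=01110010010 | 6Δ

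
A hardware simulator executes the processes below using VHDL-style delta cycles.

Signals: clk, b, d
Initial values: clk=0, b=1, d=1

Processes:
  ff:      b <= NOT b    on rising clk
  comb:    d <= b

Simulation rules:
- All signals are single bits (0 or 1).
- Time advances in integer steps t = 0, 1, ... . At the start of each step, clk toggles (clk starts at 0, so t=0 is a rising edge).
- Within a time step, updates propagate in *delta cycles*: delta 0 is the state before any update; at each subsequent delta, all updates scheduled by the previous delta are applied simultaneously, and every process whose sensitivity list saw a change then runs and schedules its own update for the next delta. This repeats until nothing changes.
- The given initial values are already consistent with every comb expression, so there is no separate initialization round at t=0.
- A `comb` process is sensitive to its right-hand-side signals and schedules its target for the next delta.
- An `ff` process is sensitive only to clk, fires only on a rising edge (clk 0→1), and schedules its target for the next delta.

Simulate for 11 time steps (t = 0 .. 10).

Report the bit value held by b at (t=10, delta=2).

t=0 Δ0: b=1 d=1 clk=0
  Δ1: clk:0→1
  Δ2: b:1→0
  Δ3: d:1→0
  (3Δ to stable)
t=1 Δ0: b=0 d=0 clk=1
  Δ1: clk:1→0
  (1Δ to stable)
t=2 Δ0: b=0 d=0 clk=0
  Δ1: clk:0→1
  Δ2: b:0→1
  Δ3: d:0→1
  (3Δ to stable)
t=3 Δ0: b=1 d=1 clk=1
  Δ1: clk:1→0
  (1Δ to stable)
t=4 Δ0: b=1 d=1 clk=0
  Δ1: clk:0→1
  Δ2: b:1→0
  Δ3: d:1→0
  (3Δ to stable)
t=5 Δ0: b=0 d=0 clk=1
  Δ1: clk:1→0
  (1Δ to stable)
t=6 Δ0: b=0 d=0 clk=0
  Δ1: clk:0→1
  Δ2: b:0→1
  Δ3: d:0→1
  (3Δ to stable)
t=7 Δ0: b=1 d=1 clk=1
  Δ1: clk:1→0
  (1Δ to stable)
t=8 Δ0: b=1 d=1 clk=0
  Δ1: clk:0→1
  Δ2: b:1→0
  Δ3: d:1→0
  (3Δ to stable)
t=9 Δ0: b=0 d=0 clk=1
  Δ1: clk:1→0
  (1Δ to stable)
t=10 Δ0: b=0 d=0 clk=0
  Δ1: clk:0→1
  Δ2: b:0→1
  Δ3: d:0→1
  (3Δ to stable)

1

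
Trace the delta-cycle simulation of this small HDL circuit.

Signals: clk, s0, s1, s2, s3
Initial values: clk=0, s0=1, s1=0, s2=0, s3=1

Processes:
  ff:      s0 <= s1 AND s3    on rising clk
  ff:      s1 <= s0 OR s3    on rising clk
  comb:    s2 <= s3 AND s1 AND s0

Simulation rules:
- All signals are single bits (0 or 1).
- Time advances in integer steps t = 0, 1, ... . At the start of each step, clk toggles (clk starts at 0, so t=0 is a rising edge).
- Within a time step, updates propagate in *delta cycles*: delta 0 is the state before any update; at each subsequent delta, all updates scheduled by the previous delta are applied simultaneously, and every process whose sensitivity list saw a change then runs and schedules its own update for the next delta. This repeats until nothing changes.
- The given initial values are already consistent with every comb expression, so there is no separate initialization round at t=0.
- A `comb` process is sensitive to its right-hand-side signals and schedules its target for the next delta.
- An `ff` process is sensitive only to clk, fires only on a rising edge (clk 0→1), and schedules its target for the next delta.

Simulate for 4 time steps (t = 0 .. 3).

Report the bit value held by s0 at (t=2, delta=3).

1

t=0 Δ0: s0=1 s2=0 s1=0 clk=0 s3=1
  Δ1: clk:0→1
  Δ2: s0:1→0, s1:0→1
  (2Δ to stable)
t=1 Δ0: s0=0 s2=0 s1=1 clk=1 s3=1
  Δ1: clk:1→0
  (1Δ to stable)
t=2 Δ0: s0=0 s2=0 s1=1 clk=0 s3=1
  Δ1: clk:0→1
  Δ2: s0:0→1
  Δ3: s2:0→1
  (3Δ to stable)
t=3 Δ0: s0=1 s2=1 s1=1 clk=1 s3=1
  Δ1: clk:1→0
  (1Δ to stable)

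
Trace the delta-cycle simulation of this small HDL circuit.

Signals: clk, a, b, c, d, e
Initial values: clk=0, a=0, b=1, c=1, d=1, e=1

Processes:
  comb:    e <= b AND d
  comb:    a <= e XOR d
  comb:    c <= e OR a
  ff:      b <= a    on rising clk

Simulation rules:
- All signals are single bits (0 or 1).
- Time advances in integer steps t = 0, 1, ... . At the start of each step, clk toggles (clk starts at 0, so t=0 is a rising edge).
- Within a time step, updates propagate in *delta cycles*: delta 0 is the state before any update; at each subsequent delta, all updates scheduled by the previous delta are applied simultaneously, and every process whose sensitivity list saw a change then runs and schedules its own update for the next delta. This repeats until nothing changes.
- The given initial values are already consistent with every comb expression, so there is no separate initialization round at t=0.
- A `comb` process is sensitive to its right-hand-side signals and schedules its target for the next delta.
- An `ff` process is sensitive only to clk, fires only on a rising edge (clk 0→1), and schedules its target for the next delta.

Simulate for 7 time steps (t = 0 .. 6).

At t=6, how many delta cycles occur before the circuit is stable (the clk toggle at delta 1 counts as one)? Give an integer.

4

t=0 Δ0: b=1 e=1 d=1 clk=0 c=1 a=0
  Δ1: clk:0→1
  Δ2: b:1→0
  Δ3: e:1→0
  Δ4: c:1→0, a:0→1
  Δ5: c:0→1
  (5Δ to stable)
t=1 Δ0: b=0 e=0 d=1 clk=1 c=1 a=1
  Δ1: clk:1→0
  (1Δ to stable)
t=2 Δ0: b=0 e=0 d=1 clk=0 c=1 a=1
  Δ1: clk:0→1
  Δ2: b:0→1
  Δ3: e:0→1
  Δ4: a:1→0
  (4Δ to stable)
t=3 Δ0: b=1 e=1 d=1 clk=1 c=1 a=0
  Δ1: clk:1→0
  (1Δ to stable)
t=4 Δ0: b=1 e=1 d=1 clk=0 c=1 a=0
  Δ1: clk:0→1
  Δ2: b:1→0
  Δ3: e:1→0
  Δ4: c:1→0, a:0→1
  Δ5: c:0→1
  (5Δ to stable)
t=5 Δ0: b=0 e=0 d=1 clk=1 c=1 a=1
  Δ1: clk:1→0
  (1Δ to stable)
t=6 Δ0: b=0 e=0 d=1 clk=0 c=1 a=1
  Δ1: clk:0→1
  Δ2: b:0→1
  Δ3: e:0→1
  Δ4: a:1→0
  (4Δ to stable)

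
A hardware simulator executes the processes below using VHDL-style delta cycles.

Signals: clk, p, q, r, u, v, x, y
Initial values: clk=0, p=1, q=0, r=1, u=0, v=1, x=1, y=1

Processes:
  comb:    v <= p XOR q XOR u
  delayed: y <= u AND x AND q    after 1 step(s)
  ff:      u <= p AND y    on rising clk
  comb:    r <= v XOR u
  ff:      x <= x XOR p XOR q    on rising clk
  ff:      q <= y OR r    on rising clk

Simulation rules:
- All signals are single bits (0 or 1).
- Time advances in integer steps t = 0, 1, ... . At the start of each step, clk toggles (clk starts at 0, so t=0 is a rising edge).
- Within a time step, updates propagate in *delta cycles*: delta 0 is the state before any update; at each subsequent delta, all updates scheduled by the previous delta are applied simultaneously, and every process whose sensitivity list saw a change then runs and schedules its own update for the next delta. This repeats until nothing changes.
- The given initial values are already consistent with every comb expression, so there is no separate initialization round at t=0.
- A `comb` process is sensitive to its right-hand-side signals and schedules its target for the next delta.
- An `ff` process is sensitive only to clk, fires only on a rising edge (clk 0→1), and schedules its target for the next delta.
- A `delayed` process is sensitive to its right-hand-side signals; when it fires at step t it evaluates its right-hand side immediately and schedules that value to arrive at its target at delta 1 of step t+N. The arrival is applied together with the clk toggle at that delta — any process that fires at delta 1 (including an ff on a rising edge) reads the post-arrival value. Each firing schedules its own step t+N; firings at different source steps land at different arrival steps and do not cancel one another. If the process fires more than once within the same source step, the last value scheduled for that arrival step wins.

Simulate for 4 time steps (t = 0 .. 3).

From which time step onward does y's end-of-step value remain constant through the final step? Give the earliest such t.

t=0 Δ0: p=1 u=0 y=1 clk=0 q=0 x=1 r=1 v=1
  Δ1: clk:0→1
  Δ2: u:0→1, q:0→1, x:1→0
  Δ3: r:1→0
  (3Δ to stable)
t=1 Δ0: p=1 u=1 y=1 clk=1 q=1 x=0 r=0 v=1
  Δ1: y:1→0, clk:1→0
  (1Δ to stable)
t=2 Δ0: p=1 u=1 y=0 clk=0 q=1 x=0 r=0 v=1
  Δ1: clk:0→1
  Δ2: u:1→0, q:1→0
  Δ3: r:0→1
  (3Δ to stable)
t=3 Δ0: p=1 u=0 y=0 clk=1 q=0 x=0 r=1 v=1
  Δ1: clk:1→0
  (1Δ to stable)

1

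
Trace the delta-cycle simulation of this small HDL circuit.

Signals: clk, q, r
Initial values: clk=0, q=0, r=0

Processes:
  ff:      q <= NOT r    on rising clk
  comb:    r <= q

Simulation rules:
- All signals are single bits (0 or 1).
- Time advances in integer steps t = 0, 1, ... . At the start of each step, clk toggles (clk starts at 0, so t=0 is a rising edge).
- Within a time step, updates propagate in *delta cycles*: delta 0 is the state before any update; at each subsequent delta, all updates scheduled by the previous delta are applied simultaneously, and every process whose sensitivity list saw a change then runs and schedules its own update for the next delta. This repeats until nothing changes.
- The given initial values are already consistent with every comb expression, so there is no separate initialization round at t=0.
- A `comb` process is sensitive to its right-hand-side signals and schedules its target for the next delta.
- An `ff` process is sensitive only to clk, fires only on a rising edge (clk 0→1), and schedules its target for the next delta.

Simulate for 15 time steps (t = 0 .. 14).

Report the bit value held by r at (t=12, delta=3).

t0.Δ0 clk=0 q=0 r=0
t0.Δ1 clk=1 q=0 r=0
t0.Δ2 clk=1 q=1 r=0
t0.Δ3 clk=1 q=1 r=1
t1.Δ0 clk=1 q=1 r=1
t1.Δ1 clk=0 q=1 r=1
t2.Δ0 clk=0 q=1 r=1
t2.Δ1 clk=1 q=1 r=1
t2.Δ2 clk=1 q=0 r=1
t2.Δ3 clk=1 q=0 r=0
t3.Δ0 clk=1 q=0 r=0
t3.Δ1 clk=0 q=0 r=0
t4.Δ0 clk=0 q=0 r=0
t4.Δ1 clk=1 q=0 r=0
t4.Δ2 clk=1 q=1 r=0
t4.Δ3 clk=1 q=1 r=1
t5.Δ0 clk=1 q=1 r=1
t5.Δ1 clk=0 q=1 r=1
t6.Δ0 clk=0 q=1 r=1
t6.Δ1 clk=1 q=1 r=1
t6.Δ2 clk=1 q=0 r=1
t6.Δ3 clk=1 q=0 r=0
t7.Δ0 clk=1 q=0 r=0
t7.Δ1 clk=0 q=0 r=0
t8.Δ0 clk=0 q=0 r=0
t8.Δ1 clk=1 q=0 r=0
t8.Δ2 clk=1 q=1 r=0
t8.Δ3 clk=1 q=1 r=1
t9.Δ0 clk=1 q=1 r=1
t9.Δ1 clk=0 q=1 r=1
t10.Δ0 clk=0 q=1 r=1
t10.Δ1 clk=1 q=1 r=1
t10.Δ2 clk=1 q=0 r=1
t10.Δ3 clk=1 q=0 r=0
t11.Δ0 clk=1 q=0 r=0
t11.Δ1 clk=0 q=0 r=0
t12.Δ0 clk=0 q=0 r=0
t12.Δ1 clk=1 q=0 r=0
t12.Δ2 clk=1 q=1 r=0
t12.Δ3 clk=1 q=1 r=1
t13.Δ0 clk=1 q=1 r=1
t13.Δ1 clk=0 q=1 r=1
t14.Δ0 clk=0 q=1 r=1
t14.Δ1 clk=1 q=1 r=1
t14.Δ2 clk=1 q=0 r=1
t14.Δ3 clk=1 q=0 r=0

1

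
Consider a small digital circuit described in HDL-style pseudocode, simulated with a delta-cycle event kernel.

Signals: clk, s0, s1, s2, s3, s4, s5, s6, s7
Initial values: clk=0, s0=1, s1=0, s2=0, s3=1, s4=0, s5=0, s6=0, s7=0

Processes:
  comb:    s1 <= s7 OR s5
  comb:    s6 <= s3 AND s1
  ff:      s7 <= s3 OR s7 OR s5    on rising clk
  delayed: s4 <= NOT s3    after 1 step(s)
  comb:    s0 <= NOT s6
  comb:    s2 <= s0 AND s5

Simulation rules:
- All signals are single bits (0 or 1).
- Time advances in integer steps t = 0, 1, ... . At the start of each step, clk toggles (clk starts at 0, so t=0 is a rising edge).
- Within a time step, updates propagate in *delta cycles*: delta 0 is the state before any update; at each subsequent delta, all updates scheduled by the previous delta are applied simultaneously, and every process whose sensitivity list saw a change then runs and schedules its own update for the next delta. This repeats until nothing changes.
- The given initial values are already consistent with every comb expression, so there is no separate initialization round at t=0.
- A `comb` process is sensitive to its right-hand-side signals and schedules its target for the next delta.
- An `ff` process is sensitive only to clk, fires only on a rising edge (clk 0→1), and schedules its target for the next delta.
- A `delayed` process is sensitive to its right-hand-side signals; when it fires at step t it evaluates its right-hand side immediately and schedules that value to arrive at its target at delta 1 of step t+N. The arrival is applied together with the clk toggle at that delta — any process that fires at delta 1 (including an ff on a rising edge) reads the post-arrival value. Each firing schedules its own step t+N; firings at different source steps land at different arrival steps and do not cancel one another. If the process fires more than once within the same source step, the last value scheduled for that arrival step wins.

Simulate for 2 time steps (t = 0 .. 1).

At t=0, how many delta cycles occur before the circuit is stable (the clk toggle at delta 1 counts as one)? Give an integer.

t=0 Δ0: s4=0 s3=1 clk=0 s0=1 s6=0 s7=0 s5=0 s1=0 s2=0
  Δ1: clk:0→1
  Δ2: s7:0→1
  Δ3: s1:0→1
  Δ4: s6:0→1
  Δ5: s0:1→0
  (5Δ to stable)
t=1 Δ0: s4=0 s3=1 clk=1 s0=0 s6=1 s7=1 s5=0 s1=1 s2=0
  Δ1: clk:1→0
  (1Δ to stable)

5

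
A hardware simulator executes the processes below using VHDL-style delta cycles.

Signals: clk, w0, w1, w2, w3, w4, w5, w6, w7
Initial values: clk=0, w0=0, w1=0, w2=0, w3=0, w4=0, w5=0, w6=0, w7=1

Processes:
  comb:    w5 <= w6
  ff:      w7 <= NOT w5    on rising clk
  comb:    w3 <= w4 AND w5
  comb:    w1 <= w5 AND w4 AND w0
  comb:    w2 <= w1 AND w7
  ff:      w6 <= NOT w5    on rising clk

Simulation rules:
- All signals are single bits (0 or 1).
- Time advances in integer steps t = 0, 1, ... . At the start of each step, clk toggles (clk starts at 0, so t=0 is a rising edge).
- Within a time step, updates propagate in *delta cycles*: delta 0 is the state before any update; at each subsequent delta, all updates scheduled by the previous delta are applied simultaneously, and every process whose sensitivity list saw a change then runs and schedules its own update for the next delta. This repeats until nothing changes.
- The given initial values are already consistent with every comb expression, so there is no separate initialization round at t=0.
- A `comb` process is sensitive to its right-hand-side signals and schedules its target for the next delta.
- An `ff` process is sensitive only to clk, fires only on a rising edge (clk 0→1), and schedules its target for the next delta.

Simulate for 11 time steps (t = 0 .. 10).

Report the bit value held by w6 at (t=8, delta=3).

1

t0.Δ0 w6=0 w0=0 clk=0 w7=1 w1=0 w3=0 w4=0 w2=0 w5=0
t0.Δ1 w6=0 w0=0 clk=1 w7=1 w1=0 w3=0 w4=0 w2=0 w5=0
t0.Δ2 w6=1 w0=0 clk=1 w7=1 w1=0 w3=0 w4=0 w2=0 w5=0
t0.Δ3 w6=1 w0=0 clk=1 w7=1 w1=0 w3=0 w4=0 w2=0 w5=1
t1.Δ0 w6=1 w0=0 clk=1 w7=1 w1=0 w3=0 w4=0 w2=0 w5=1
t1.Δ1 w6=1 w0=0 clk=0 w7=1 w1=0 w3=0 w4=0 w2=0 w5=1
t2.Δ0 w6=1 w0=0 clk=0 w7=1 w1=0 w3=0 w4=0 w2=0 w5=1
t2.Δ1 w6=1 w0=0 clk=1 w7=1 w1=0 w3=0 w4=0 w2=0 w5=1
t2.Δ2 w6=0 w0=0 clk=1 w7=0 w1=0 w3=0 w4=0 w2=0 w5=1
t2.Δ3 w6=0 w0=0 clk=1 w7=0 w1=0 w3=0 w4=0 w2=0 w5=0
t3.Δ0 w6=0 w0=0 clk=1 w7=0 w1=0 w3=0 w4=0 w2=0 w5=0
t3.Δ1 w6=0 w0=0 clk=0 w7=0 w1=0 w3=0 w4=0 w2=0 w5=0
t4.Δ0 w6=0 w0=0 clk=0 w7=0 w1=0 w3=0 w4=0 w2=0 w5=0
t4.Δ1 w6=0 w0=0 clk=1 w7=0 w1=0 w3=0 w4=0 w2=0 w5=0
t4.Δ2 w6=1 w0=0 clk=1 w7=1 w1=0 w3=0 w4=0 w2=0 w5=0
t4.Δ3 w6=1 w0=0 clk=1 w7=1 w1=0 w3=0 w4=0 w2=0 w5=1
t5.Δ0 w6=1 w0=0 clk=1 w7=1 w1=0 w3=0 w4=0 w2=0 w5=1
t5.Δ1 w6=1 w0=0 clk=0 w7=1 w1=0 w3=0 w4=0 w2=0 w5=1
t6.Δ0 w6=1 w0=0 clk=0 w7=1 w1=0 w3=0 w4=0 w2=0 w5=1
t6.Δ1 w6=1 w0=0 clk=1 w7=1 w1=0 w3=0 w4=0 w2=0 w5=1
t6.Δ2 w6=0 w0=0 clk=1 w7=0 w1=0 w3=0 w4=0 w2=0 w5=1
t6.Δ3 w6=0 w0=0 clk=1 w7=0 w1=0 w3=0 w4=0 w2=0 w5=0
t7.Δ0 w6=0 w0=0 clk=1 w7=0 w1=0 w3=0 w4=0 w2=0 w5=0
t7.Δ1 w6=0 w0=0 clk=0 w7=0 w1=0 w3=0 w4=0 w2=0 w5=0
t8.Δ0 w6=0 w0=0 clk=0 w7=0 w1=0 w3=0 w4=0 w2=0 w5=0
t8.Δ1 w6=0 w0=0 clk=1 w7=0 w1=0 w3=0 w4=0 w2=0 w5=0
t8.Δ2 w6=1 w0=0 clk=1 w7=1 w1=0 w3=0 w4=0 w2=0 w5=0
t8.Δ3 w6=1 w0=0 clk=1 w7=1 w1=0 w3=0 w4=0 w2=0 w5=1
t9.Δ0 w6=1 w0=0 clk=1 w7=1 w1=0 w3=0 w4=0 w2=0 w5=1
t9.Δ1 w6=1 w0=0 clk=0 w7=1 w1=0 w3=0 w4=0 w2=0 w5=1
t10.Δ0 w6=1 w0=0 clk=0 w7=1 w1=0 w3=0 w4=0 w2=0 w5=1
t10.Δ1 w6=1 w0=0 clk=1 w7=1 w1=0 w3=0 w4=0 w2=0 w5=1
t10.Δ2 w6=0 w0=0 clk=1 w7=0 w1=0 w3=0 w4=0 w2=0 w5=1
t10.Δ3 w6=0 w0=0 clk=1 w7=0 w1=0 w3=0 w4=0 w2=0 w5=0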